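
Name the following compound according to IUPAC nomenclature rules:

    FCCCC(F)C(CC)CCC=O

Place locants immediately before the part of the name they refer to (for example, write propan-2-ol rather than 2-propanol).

4-ethyl-5,8-difluorooctanal

Counting along the main chain through the –CHO group gives 8 carbons: the parent is octane.
An aldehyde (terminal –CHO) is the principal characteristic group, giving the suffix -al.
Number the chain so that the aldehyde carbon is C-1 by definition.
With this numbering: an ethyl group at C-4; fluoro groups at C-5 and C-8.
The substituents are ordered alphabetically, ignoring any di-/tri- multipliers.
Putting it together: 4-ethyl-5,8-difluorooctanal.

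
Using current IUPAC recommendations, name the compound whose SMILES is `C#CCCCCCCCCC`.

The longest chain bearing the multiple bond is 11 carbons long (undecane).
A C≡C triple bond in the chain gives the infix -yne-.
The numbering direction is chosen so that numbering from this end puts the triple bond at C-1 rather than C-10.
That gives the triple bond between C-1 and C-2.
Putting it together: undec-1-yne.

undec-1-yne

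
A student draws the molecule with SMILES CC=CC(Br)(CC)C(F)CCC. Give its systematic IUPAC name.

4-bromo-4-ethyl-5-fluorooct-2-ene

The longest chain bearing the multiple bond is 8 carbons long (octane).
There is one C=C double bond, indicated by the ending -ene.
Number the chain so that numbering from this end puts the double bond at C-2 rather than C-6.
That gives the double bond between C-2 and C-3; a bromo group at C-4; an ethyl group at C-4; a fluoro group at C-5.
Prefixes are listed alphabetically: bromo, ethyl, fluoro.
Putting it together: 4-bromo-4-ethyl-5-fluorooct-2-ene.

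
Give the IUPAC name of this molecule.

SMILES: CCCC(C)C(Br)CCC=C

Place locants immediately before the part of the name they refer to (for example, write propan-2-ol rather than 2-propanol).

Counting along the main chain through the multiple bond gives 9 carbons: the parent is nonane.
The chain contains a C=C double bond, so the unsaturation ending is -ene.
The numbering direction is chosen so that numbering from this end puts the double bond at C-1 rather than C-8.
With this numbering: the double bond between C-1 and C-2; a bromo group at C-5; a methyl group at C-6.
Prefixes are listed alphabetically: bromo, methyl.
Putting it together: 5-bromo-6-methylnon-1-ene.

5-bromo-6-methylnon-1-ene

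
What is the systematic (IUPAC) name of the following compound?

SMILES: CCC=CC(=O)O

pent-2-enoic acid

Counting along the main chain through the –COOH group and the multiple bond gives 5 carbons: the parent is pentane.
A carboxylic acid (terminal –COOH) is the principal characteristic group, giving the suffix -oic acid.
There is one C=C double bond, indicated by the ending -ene.
The numbering direction is chosen so that the carboxylic acid carbon is C-1 by definition.
This places the double bond between C-2 and C-3.
The name is pent-2-enoic acid.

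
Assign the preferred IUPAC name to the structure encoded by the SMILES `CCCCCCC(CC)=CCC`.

Counting along the main chain through the multiple bond gives 10 carbons: the parent is decane.
A C=C double bond in the chain gives the infix -ene-.
Number the chain so that numbering from this end puts the double bond at C-3 rather than C-7.
With this numbering: the double bond between C-3 and C-4; an ethyl group at C-4.
Putting it together: 4-ethyldec-3-ene.

4-ethyldec-3-ene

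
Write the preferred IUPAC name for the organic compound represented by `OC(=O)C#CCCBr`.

5-bromopent-2-ynoic acid

The longest chain bearing the –COOH group and the multiple bond is 5 carbons long (pentane).
The principal characteristic group is a carboxylic acid (terminal –COOH), named with the suffix -oic acid.
A C≡C triple bond in the chain gives the infix -yne-.
The numbering direction is chosen so that the carboxylic acid carbon is C-1 by definition.
That gives the triple bond between C-2 and C-3; a bromo group at C-5.
The name is 5-bromopent-2-ynoic acid.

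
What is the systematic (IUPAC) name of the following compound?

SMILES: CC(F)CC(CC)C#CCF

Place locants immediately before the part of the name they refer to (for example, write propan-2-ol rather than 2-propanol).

4-ethyl-1,6-difluorohept-2-yne

The longest chain bearing the multiple bond is 7 carbons long (heptane).
The chain contains a C≡C triple bond, so the unsaturation ending is -yne.
The numbering direction is chosen so that numbering from this end puts the triple bond at C-2 rather than C-5.
That gives the triple bond between C-2 and C-3; an ethyl group at C-4; fluoro groups at C-1 and C-6.
The substituents are ordered alphabetically, ignoring any di-/tri- multipliers.
The name is 4-ethyl-1,6-difluorohept-2-yne.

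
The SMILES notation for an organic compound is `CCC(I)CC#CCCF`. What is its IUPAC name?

The longest carbon chain that includes the multiple bond has 8 carbons, so the parent hydride is octane.
A C≡C triple bond in the chain gives the infix -yne-.
Choose the numbering such that numbering from this end puts the triple bond at C-3 rather than C-5.
This places the triple bond between C-3 and C-4; a fluoro group at C-1; an iodo group at C-6.
Prefixes are listed alphabetically: fluoro, iodo.
Assembling the pieces gives 1-fluoro-6-iodooct-3-yne.

1-fluoro-6-iodooct-3-yne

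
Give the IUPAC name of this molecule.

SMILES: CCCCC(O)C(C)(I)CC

3-iodo-3-methyloctan-4-ol

The longest chain bearing the –OH group is 8 carbons long (octane).
An alcohol (–OH) is the principal characteristic group, giving the suffix -ol.
The numbering direction is chosen so that numbering from this end puts the hydroxyl group at C-4 rather than C-5.
That gives the hydroxyl at C-4; an iodo group at C-3; a methyl group at C-3.
Substituent prefixes are cited in alphabetical order (multiplying prefixes like di-/tri- are ignored for ordering).
The name is 3-iodo-3-methyloctan-4-ol.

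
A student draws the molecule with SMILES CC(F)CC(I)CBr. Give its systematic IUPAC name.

1-bromo-4-fluoro-2-iodopentane

The longest carbon chain is 5 atoms: the parent is pentane.
Number the chain so that the substituent locant set {1,2,4} is lower than {2,4,5} at the first point of difference.
This places a bromo group at C-1; a fluoro group at C-4; an iodo group at C-2.
The substituents are ordered alphabetically, ignoring any di-/tri- multipliers.
Assembling the pieces gives 1-bromo-4-fluoro-2-iodopentane.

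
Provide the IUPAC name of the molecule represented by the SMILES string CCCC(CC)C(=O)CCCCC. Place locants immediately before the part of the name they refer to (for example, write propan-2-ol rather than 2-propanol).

The longest carbon chain that includes the carbonyl has 10 carbons, so the parent hydride is decane.
The principal characteristic group is a ketone (C=O on an internal carbon), named with the suffix -one.
Number the chain so that numbering from this end puts the carbonyl group at C-5 rather than C-6.
With this numbering: the carbonyl at C-5; an ethyl group at C-4.
The name is 4-ethyldecan-5-one.

4-ethyldecan-5-one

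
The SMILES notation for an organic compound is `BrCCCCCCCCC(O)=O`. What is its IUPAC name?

9-bromononanoic acid

The longest chain bearing the –COOH group is 9 carbons long (nonane).
The principal characteristic group is a carboxylic acid (terminal –COOH), named with the suffix -oic acid.
Choose the numbering such that the carboxylic acid carbon is C-1 by definition.
With this numbering: a bromo group at C-9.
Putting it together: 9-bromononanoic acid.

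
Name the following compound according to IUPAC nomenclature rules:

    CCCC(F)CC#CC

5-fluorooct-2-yne

The longest carbon chain that includes the multiple bond has 8 carbons, so the parent hydride is octane.
There is one C≡C triple bond, indicated by the ending -yne.
The numbering direction is chosen so that numbering from this end puts the triple bond at C-2 rather than C-6.
This places the triple bond between C-2 and C-3; a fluoro group at C-5.
Assembling the pieces gives 5-fluorooct-2-yne.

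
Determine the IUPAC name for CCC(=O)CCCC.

heptan-3-one

The longest carbon chain that includes the carbonyl has 7 carbons, so the parent hydride is heptane.
A ketone (C=O on an internal carbon) is the principal characteristic group, giving the suffix -one.
Choose the numbering such that numbering from this end puts the carbonyl group at C-3 rather than C-5.
With this numbering: the carbonyl at C-3.
Assembling the pieces gives heptan-3-one.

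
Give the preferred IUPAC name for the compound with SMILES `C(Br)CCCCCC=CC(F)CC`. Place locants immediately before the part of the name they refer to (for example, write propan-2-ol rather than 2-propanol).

11-bromo-3-fluoroundec-4-ene

Counting along the main chain through the multiple bond gives 11 carbons: the parent is undecane.
The chain contains a C=C double bond, so the unsaturation ending is -ene.
Number the chain so that numbering from this end puts the double bond at C-4 rather than C-7.
This places the double bond between C-4 and C-5; a bromo group at C-11; a fluoro group at C-3.
Prefixes are listed alphabetically: bromo, fluoro.
The name is 11-bromo-3-fluoroundec-4-ene.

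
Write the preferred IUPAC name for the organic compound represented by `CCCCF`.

1-fluorobutane

The parent chain contains 4 carbons (butane).
The numbering direction is chosen so that the substituent locant set {1} is lower than {4} at the first point of difference.
That gives a fluoro group at C-1.
Assembling the pieces gives 1-fluorobutane.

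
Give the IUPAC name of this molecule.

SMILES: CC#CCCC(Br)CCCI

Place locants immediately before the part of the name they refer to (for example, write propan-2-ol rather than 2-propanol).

6-bromo-9-iodonon-2-yne

Counting along the main chain through the multiple bond gives 9 carbons: the parent is nonane.
A C≡C triple bond in the chain gives the infix -yne-.
Choose the numbering such that numbering from this end puts the triple bond at C-2 rather than C-7.
This places the triple bond between C-2 and C-3; a bromo group at C-6; an iodo group at C-9.
The substituents are ordered alphabetically, ignoring any di-/tri- multipliers.
Putting it together: 6-bromo-9-iodonon-2-yne.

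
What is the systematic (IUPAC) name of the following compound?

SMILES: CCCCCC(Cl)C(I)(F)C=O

3-chloro-2-fluoro-2-iodooctanal

Counting along the main chain through the –CHO group gives 8 carbons: the parent is octane.
The highest-priority functional group is an aldehyde (terminal –CHO), so the name ends in -al.
Choose the numbering such that the aldehyde carbon is C-1 by definition.
That gives a chloro group at C-3; a fluoro group at C-2; an iodo group at C-2.
Substituent prefixes are cited in alphabetical order (multiplying prefixes like di-/tri- are ignored for ordering).
Assembling the pieces gives 3-chloro-2-fluoro-2-iodooctanal.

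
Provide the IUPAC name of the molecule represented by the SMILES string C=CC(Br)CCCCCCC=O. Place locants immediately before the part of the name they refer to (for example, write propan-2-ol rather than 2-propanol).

The longest chain bearing the –CHO group and the multiple bond is 10 carbons long (decane).
An aldehyde (terminal –CHO) is the principal characteristic group, giving the suffix -al.
A C=C double bond in the chain gives the infix -ene-.
Number the chain so that the aldehyde carbon is C-1 by definition.
With this numbering: the double bond between C-9 and C-10; a bromo group at C-8.
Putting it together: 8-bromodec-9-enal.

8-bromodec-9-enal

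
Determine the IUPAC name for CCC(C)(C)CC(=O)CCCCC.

The longest chain bearing the carbonyl is 10 carbons long (decane).
The principal characteristic group is a ketone (C=O on an internal carbon), named with the suffix -one.
The numbering direction is chosen so that numbering from this end puts the carbonyl group at C-5 rather than C-6.
That gives the carbonyl at C-5; two methyl groups at C-3.
Putting it together: 3,3-dimethyldecan-5-one.

3,3-dimethyldecan-5-one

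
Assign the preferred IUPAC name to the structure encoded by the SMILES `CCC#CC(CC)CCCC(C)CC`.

Counting along the main chain through the multiple bond gives 11 carbons: the parent is undecane.
A C≡C triple bond in the chain gives the infix -yne-.
Choose the numbering such that numbering from this end puts the triple bond at C-3 rather than C-8.
That gives the triple bond between C-3 and C-4; an ethyl group at C-5; a methyl group at C-9.
Prefixes are listed alphabetically: ethyl, methyl.
Assembling the pieces gives 5-ethyl-9-methylundec-3-yne.

5-ethyl-9-methylundec-3-yne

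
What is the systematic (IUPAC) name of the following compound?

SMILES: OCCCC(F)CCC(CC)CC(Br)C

9-bromo-7-ethyl-4-fluorodecan-1-ol

The longest chain bearing the –OH group is 10 carbons long (decane).
The highest-priority functional group is an alcohol (–OH), so the name ends in -ol.
The numbering direction is chosen so that numbering from this end puts the hydroxyl group at C-1 rather than C-10.
That gives the hydroxyl at C-1; a bromo group at C-9; an ethyl group at C-7; a fluoro group at C-4.
Prefixes are listed alphabetically: bromo, ethyl, fluoro.
Putting it together: 9-bromo-7-ethyl-4-fluorodecan-1-ol.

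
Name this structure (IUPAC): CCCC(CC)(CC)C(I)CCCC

4,4-diethyl-5-iodononane

The longest continuous carbon chain has 9 atoms, so the parent hydride is nonane.
The numbering direction is chosen so that the substituent locant set {4,4,5} is lower than {5,6,6} at the first point of difference.
That gives two ethyl groups at C-4; an iodo group at C-5.
Substituent prefixes are cited in alphabetical order (multiplying prefixes like di-/tri- are ignored for ordering).
The name is 4,4-diethyl-5-iodononane.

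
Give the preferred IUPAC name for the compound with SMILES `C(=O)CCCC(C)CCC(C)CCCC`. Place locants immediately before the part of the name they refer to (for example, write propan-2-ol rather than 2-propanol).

The longest chain bearing the –CHO group is 12 carbons long (dodecane).
The principal characteristic group is an aldehyde (terminal –CHO), named with the suffix -al.
Number the chain so that the aldehyde carbon is C-1 by definition.
With this numbering: methyl groups at C-5 and C-8.
Assembling the pieces gives 5,8-dimethyldodecanal.

5,8-dimethyldodecanal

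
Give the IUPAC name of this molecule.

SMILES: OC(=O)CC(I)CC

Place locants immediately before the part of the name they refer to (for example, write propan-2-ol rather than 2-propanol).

3-iodopentanoic acid

The longest chain bearing the –COOH group is 5 carbons long (pentane).
A carboxylic acid (terminal –COOH) is the principal characteristic group, giving the suffix -oic acid.
Choose the numbering such that the carboxylic acid carbon is C-1 by definition.
That gives an iodo group at C-3.
Assembling the pieces gives 3-iodopentanoic acid.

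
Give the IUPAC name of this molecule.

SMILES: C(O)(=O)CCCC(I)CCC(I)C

The longest carbon chain that includes the –COOH group has 9 carbons, so the parent hydride is nonane.
A carboxylic acid (terminal –COOH) is the principal characteristic group, giving the suffix -oic acid.
Number the chain so that the carboxylic acid carbon is C-1 by definition.
That gives iodo groups at C-5 and C-8.
Assembling the pieces gives 5,8-diiodononanoic acid.

5,8-diiodononanoic acid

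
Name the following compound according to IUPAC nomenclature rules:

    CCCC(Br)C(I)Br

1,2-dibromo-1-iodopentane

The longest continuous carbon chain has 5 atoms, so the parent hydride is pentane.
The numbering direction is chosen so that the substituent locant set {1,1,2} is lower than {4,5,5} at the first point of difference.
That gives bromo groups at C-1 and C-2; an iodo group at C-1.
Prefixes are listed alphabetically: bromo, iodo.
Assembling the pieces gives 1,2-dibromo-1-iodopentane.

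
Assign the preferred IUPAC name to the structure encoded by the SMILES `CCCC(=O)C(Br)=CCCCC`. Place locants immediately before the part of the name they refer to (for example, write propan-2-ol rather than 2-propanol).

5-bromodec-5-en-4-one

Counting along the main chain through the carbonyl and the multiple bond gives 10 carbons: the parent is decane.
A ketone (C=O on an internal carbon) is the principal characteristic group, giving the suffix -one.
A C=C double bond in the chain gives the infix -ene-.
Number the chain so that numbering from this end puts the carbonyl group at C-4 rather than C-7.
This places the carbonyl at C-4; the double bond between C-5 and C-6; a bromo group at C-5.
Assembling the pieces gives 5-bromodec-5-en-4-one.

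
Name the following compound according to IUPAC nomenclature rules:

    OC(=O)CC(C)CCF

5-fluoro-3-methylpentanoic acid

The longest carbon chain that includes the –COOH group has 5 carbons, so the parent hydride is pentane.
The highest-priority functional group is a carboxylic acid (terminal –COOH), so the name ends in -oic acid.
Choose the numbering such that the carboxylic acid carbon is C-1 by definition.
This places a fluoro group at C-5; a methyl group at C-3.
The substituents are ordered alphabetically, ignoring any di-/tri- multipliers.
Assembling the pieces gives 5-fluoro-3-methylpentanoic acid.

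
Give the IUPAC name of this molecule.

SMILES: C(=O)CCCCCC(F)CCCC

7-fluoroundecanal

The longest chain bearing the –CHO group is 11 carbons long (undecane).
The principal characteristic group is an aldehyde (terminal –CHO), named with the suffix -al.
The numbering direction is chosen so that the aldehyde carbon is C-1 by definition.
With this numbering: a fluoro group at C-7.
The name is 7-fluoroundecanal.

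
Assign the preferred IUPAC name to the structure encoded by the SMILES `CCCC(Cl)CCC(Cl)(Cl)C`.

2,2,5-trichlorooctane

The parent chain contains 8 carbons (octane).
The numbering direction is chosen so that the substituent locant set {2,2,5} is lower than {4,7,7} at the first point of difference.
That gives chloro groups at C-2 (×2) and C-5.
Assembling the pieces gives 2,2,5-trichlorooctane.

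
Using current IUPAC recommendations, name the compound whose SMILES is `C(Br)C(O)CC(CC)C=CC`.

1-bromo-4-ethylhept-5-en-2-ol

Counting along the main chain through the –OH group and the multiple bond gives 7 carbons: the parent is heptane.
The principal characteristic group is an alcohol (–OH), named with the suffix -ol.
A C=C double bond in the chain gives the infix -ene-.
Choose the numbering such that numbering from this end puts the hydroxyl group at C-2 rather than C-6.
With this numbering: the hydroxyl at C-2; the double bond between C-5 and C-6; a bromo group at C-1; an ethyl group at C-4.
Substituent prefixes are cited in alphabetical order (multiplying prefixes like di-/tri- are ignored for ordering).
Putting it together: 1-bromo-4-ethylhept-5-en-2-ol.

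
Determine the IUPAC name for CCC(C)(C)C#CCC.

The longest carbon chain that includes the multiple bond has 7 carbons, so the parent hydride is heptane.
A C≡C triple bond in the chain gives the infix -yne-.
Choose the numbering such that numbering from this end puts the triple bond at C-3 rather than C-4.
This places the triple bond between C-3 and C-4; two methyl groups at C-5.
Putting it together: 5,5-dimethylhept-3-yne.

5,5-dimethylhept-3-yne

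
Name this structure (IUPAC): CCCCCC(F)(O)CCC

The longest carbon chain that includes the –OH group has 9 carbons, so the parent hydride is nonane.
An alcohol (–OH) is the principal characteristic group, giving the suffix -ol.
Choose the numbering such that numbering from this end puts the hydroxyl group at C-4 rather than C-6.
With this numbering: the hydroxyl at C-4; a fluoro group at C-4.
Putting it together: 4-fluorononan-4-ol.

4-fluorononan-4-ol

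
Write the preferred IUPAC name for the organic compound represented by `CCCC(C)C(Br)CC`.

The longest carbon chain is 7 atoms: the parent is heptane.
Choose the numbering such that the substituent locant set {3,4} is lower than {4,5} at the first point of difference.
This places a bromo group at C-3; a methyl group at C-4.
Substituent prefixes are cited in alphabetical order (multiplying prefixes like di-/tri- are ignored for ordering).
The name is 3-bromo-4-methylheptane.

3-bromo-4-methylheptane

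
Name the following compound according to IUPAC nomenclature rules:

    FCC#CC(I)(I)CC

1-fluoro-4,4-diiodohex-2-yne

The longest carbon chain that includes the multiple bond has 6 carbons, so the parent hydride is hexane.
A C≡C triple bond in the chain gives the infix -yne-.
Choose the numbering such that numbering from this end puts the triple bond at C-2 rather than C-4.
That gives the triple bond between C-2 and C-3; a fluoro group at C-1; two iodo groups at C-4.
The substituents are ordered alphabetically, ignoring any di-/tri- multipliers.
Putting it together: 1-fluoro-4,4-diiodohex-2-yne.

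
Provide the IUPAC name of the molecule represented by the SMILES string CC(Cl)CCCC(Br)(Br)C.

The longest carbon chain is 7 atoms: the parent is heptane.
Number the chain so that the substituent locant set {2,2,6} is lower than {2,6,6} at the first point of difference.
That gives two bromo groups at C-2; a chloro group at C-6.
The substituents are ordered alphabetically, ignoring any di-/tri- multipliers.
Putting it together: 2,2-dibromo-6-chloroheptane.

2,2-dibromo-6-chloroheptane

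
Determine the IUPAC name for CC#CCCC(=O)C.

Counting along the main chain through the carbonyl and the multiple bond gives 7 carbons: the parent is heptane.
The principal characteristic group is a ketone (C=O on an internal carbon), named with the suffix -one.
There is one C≡C triple bond, indicated by the ending -yne.
Choose the numbering such that numbering from this end puts the carbonyl group at C-2 rather than C-6.
That gives the carbonyl at C-2; the triple bond between C-5 and C-6.
The name is hept-5-yn-2-one.

hept-5-yn-2-one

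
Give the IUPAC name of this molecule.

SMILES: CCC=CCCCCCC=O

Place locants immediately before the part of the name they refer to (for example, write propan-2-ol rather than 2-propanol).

dec-7-enal

The longest chain bearing the –CHO group and the multiple bond is 10 carbons long (decane).
An aldehyde (terminal –CHO) is the principal characteristic group, giving the suffix -al.
There is one C=C double bond, indicated by the ending -ene.
The numbering direction is chosen so that the aldehyde carbon is C-1 by definition.
That gives the double bond between C-7 and C-8.
Putting it together: dec-7-enal.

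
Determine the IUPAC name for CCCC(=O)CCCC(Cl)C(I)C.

The longest chain bearing the carbonyl is 10 carbons long (decane).
A ketone (C=O on an internal carbon) is the principal characteristic group, giving the suffix -one.
The numbering direction is chosen so that numbering from this end puts the carbonyl group at C-4 rather than C-7.
That gives the carbonyl at C-4; a chloro group at C-8; an iodo group at C-9.
Prefixes are listed alphabetically: chloro, iodo.
Putting it together: 8-chloro-9-iododecan-4-one.

8-chloro-9-iododecan-4-one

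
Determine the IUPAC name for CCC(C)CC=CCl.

Counting along the main chain through the multiple bond gives 6 carbons: the parent is hexane.
A C=C double bond in the chain gives the infix -ene-.
Number the chain so that numbering from this end puts the double bond at C-1 rather than C-5.
That gives the double bond between C-1 and C-2; a chloro group at C-1; a methyl group at C-4.
The substituents are ordered alphabetically, ignoring any di-/tri- multipliers.
The name is 1-chloro-4-methylhex-1-ene.

1-chloro-4-methylhex-1-ene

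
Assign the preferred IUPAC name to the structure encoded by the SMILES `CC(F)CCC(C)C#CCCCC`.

The longest chain bearing the multiple bond is 11 carbons long (undecane).
The chain contains a C≡C triple bond, so the unsaturation ending is -yne.
Choose the numbering such that numbering from this end puts the triple bond at C-5 rather than C-6.
That gives the triple bond between C-5 and C-6; a fluoro group at C-10; a methyl group at C-7.
Substituent prefixes are cited in alphabetical order (multiplying prefixes like di-/tri- are ignored for ordering).
Assembling the pieces gives 10-fluoro-7-methylundec-5-yne.

10-fluoro-7-methylundec-5-yne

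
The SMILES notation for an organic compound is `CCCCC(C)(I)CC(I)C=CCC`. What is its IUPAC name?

The longest carbon chain that includes the multiple bond has 11 carbons, so the parent hydride is undecane.
The chain contains a C=C double bond, so the unsaturation ending is -ene.
The numbering direction is chosen so that numbering from this end puts the double bond at C-3 rather than C-8.
This places the double bond between C-3 and C-4; iodo groups at C-5 and C-7; a methyl group at C-7.
Substituent prefixes are cited in alphabetical order (multiplying prefixes like di-/tri- are ignored for ordering).
The name is 5,7-diiodo-7-methylundec-3-ene.

5,7-diiodo-7-methylundec-3-ene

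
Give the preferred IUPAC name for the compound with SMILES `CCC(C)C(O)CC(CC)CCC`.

6-ethyl-3-methylnonan-4-ol

The longest chain bearing the –OH group is 9 carbons long (nonane).
The principal characteristic group is an alcohol (–OH), named with the suffix -ol.
Choose the numbering such that numbering from this end puts the hydroxyl group at C-4 rather than C-6.
With this numbering: the hydroxyl at C-4; an ethyl group at C-6; a methyl group at C-3.
Substituent prefixes are cited in alphabetical order (multiplying prefixes like di-/tri- are ignored for ordering).
Assembling the pieces gives 6-ethyl-3-methylnonan-4-ol.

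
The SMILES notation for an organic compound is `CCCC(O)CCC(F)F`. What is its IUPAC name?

Counting along the main chain through the –OH group gives 7 carbons: the parent is heptane.
An alcohol (–OH) is the principal characteristic group, giving the suffix -ol.
Number the chain so that the substituent locant set {1,1} is lower than {7,7} at the first point of difference.
This places the hydroxyl at C-4; two fluoro groups at C-1.
Assembling the pieces gives 1,1-difluoroheptan-4-ol.

1,1-difluoroheptan-4-ol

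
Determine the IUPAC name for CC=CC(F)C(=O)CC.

The longest chain bearing the carbonyl and the multiple bond is 7 carbons long (heptane).
The highest-priority functional group is a ketone (C=O on an internal carbon), so the name ends in -one.
There is one C=C double bond, indicated by the ending -ene.
The numbering direction is chosen so that numbering from this end puts the carbonyl group at C-3 rather than C-5.
With this numbering: the carbonyl at C-3; the double bond between C-5 and C-6; a fluoro group at C-4.
Putting it together: 4-fluorohept-5-en-3-one.

4-fluorohept-5-en-3-one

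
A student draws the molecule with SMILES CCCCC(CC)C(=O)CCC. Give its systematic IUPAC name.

5-ethylnonan-4-one

Counting along the main chain through the carbonyl gives 9 carbons: the parent is nonane.
The principal characteristic group is a ketone (C=O on an internal carbon), named with the suffix -one.
Choose the numbering such that numbering from this end puts the carbonyl group at C-4 rather than C-6.
This places the carbonyl at C-4; an ethyl group at C-5.
Putting it together: 5-ethylnonan-4-one.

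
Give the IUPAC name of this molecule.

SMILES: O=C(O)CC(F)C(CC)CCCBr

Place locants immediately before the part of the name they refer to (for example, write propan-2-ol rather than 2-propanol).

Counting along the main chain through the –COOH group gives 7 carbons: the parent is heptane.
The highest-priority functional group is a carboxylic acid (terminal –COOH), so the name ends in -oic acid.
The numbering direction is chosen so that the carboxylic acid carbon is C-1 by definition.
That gives a bromo group at C-7; an ethyl group at C-4; a fluoro group at C-3.
Substituent prefixes are cited in alphabetical order (multiplying prefixes like di-/tri- are ignored for ordering).
The name is 7-bromo-4-ethyl-3-fluoroheptanoic acid.

7-bromo-4-ethyl-3-fluoroheptanoic acid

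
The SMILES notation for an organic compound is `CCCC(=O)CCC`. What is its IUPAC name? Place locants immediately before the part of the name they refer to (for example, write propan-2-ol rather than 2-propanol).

heptan-4-one

The longest chain bearing the carbonyl is 7 carbons long (heptane).
The highest-priority functional group is a ketone (C=O on an internal carbon), so the name ends in -one.
The molecule is symmetric, so either numbering direction gives the same locants.
This places the carbonyl at C-4.
The name is heptan-4-one.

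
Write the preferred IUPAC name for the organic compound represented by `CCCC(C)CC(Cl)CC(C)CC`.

The parent chain contains 10 carbons (decane).
Number the chain so that the substituent locant set {3,5,7} is lower than {4,6,8} at the first point of difference.
This places a chloro group at C-5; methyl groups at C-3 and C-7.
Substituent prefixes are cited in alphabetical order (multiplying prefixes like di-/tri- are ignored for ordering).
The name is 5-chloro-3,7-dimethyldecane.

5-chloro-3,7-dimethyldecane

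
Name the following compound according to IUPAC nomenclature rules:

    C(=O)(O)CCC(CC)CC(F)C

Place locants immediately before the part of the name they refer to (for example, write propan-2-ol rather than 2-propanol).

4-ethyl-6-fluoroheptanoic acid

Counting along the main chain through the –COOH group gives 7 carbons: the parent is heptane.
The highest-priority functional group is a carboxylic acid (terminal –COOH), so the name ends in -oic acid.
The numbering direction is chosen so that the carboxylic acid carbon is C-1 by definition.
That gives an ethyl group at C-4; a fluoro group at C-6.
The substituents are ordered alphabetically, ignoring any di-/tri- multipliers.
Putting it together: 4-ethyl-6-fluoroheptanoic acid.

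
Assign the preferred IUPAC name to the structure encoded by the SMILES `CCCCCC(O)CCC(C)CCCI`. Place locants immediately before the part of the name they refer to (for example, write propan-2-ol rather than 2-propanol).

12-iodo-9-methyldodecan-6-ol

The longest chain bearing the –OH group is 12 carbons long (dodecane).
The principal characteristic group is an alcohol (–OH), named with the suffix -ol.
Choose the numbering such that numbering from this end puts the hydroxyl group at C-6 rather than C-7.
That gives the hydroxyl at C-6; an iodo group at C-12; a methyl group at C-9.
Substituent prefixes are cited in alphabetical order (multiplying prefixes like di-/tri- are ignored for ordering).
Assembling the pieces gives 12-iodo-9-methyldodecan-6-ol.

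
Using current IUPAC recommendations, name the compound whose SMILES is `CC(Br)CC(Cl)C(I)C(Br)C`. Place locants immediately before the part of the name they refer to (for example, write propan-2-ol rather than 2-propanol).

2,6-dibromo-4-chloro-3-iodoheptane

The longest continuous carbon chain has 7 atoms, so the parent hydride is heptane.
The numbering direction is chosen so that the substituent locant set {2,3,4,6} is lower than {2,4,5,6} at the first point of difference.
That gives bromo groups at C-2 and C-6; a chloro group at C-4; an iodo group at C-3.
Prefixes are listed alphabetically: bromo, chloro, iodo.
Assembling the pieces gives 2,6-dibromo-4-chloro-3-iodoheptane.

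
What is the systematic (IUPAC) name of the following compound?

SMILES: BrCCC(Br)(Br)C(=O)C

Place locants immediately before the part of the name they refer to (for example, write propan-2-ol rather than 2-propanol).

Counting along the main chain through the carbonyl gives 5 carbons: the parent is pentane.
The principal characteristic group is a ketone (C=O on an internal carbon), named with the suffix -one.
The numbering direction is chosen so that numbering from this end puts the carbonyl group at C-2 rather than C-4.
That gives the carbonyl at C-2; bromo groups at C-3 (×2) and C-5.
The name is 3,3,5-tribromopentan-2-one.

3,3,5-tribromopentan-2-one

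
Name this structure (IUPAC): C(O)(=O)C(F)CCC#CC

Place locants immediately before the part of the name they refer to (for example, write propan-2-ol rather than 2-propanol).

2-fluorohept-5-ynoic acid

The longest chain bearing the –COOH group and the multiple bond is 7 carbons long (heptane).
The highest-priority functional group is a carboxylic acid (terminal –COOH), so the name ends in -oic acid.
There is one C≡C triple bond, indicated by the ending -yne.
The numbering direction is chosen so that the carboxylic acid carbon is C-1 by definition.
That gives the triple bond between C-5 and C-6; a fluoro group at C-2.
Assembling the pieces gives 2-fluorohept-5-ynoic acid.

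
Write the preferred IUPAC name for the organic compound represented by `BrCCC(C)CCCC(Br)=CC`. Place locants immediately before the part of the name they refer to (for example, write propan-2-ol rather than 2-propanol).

The longest chain bearing the multiple bond is 9 carbons long (nonane).
There is one C=C double bond, indicated by the ending -ene.
Number the chain so that numbering from this end puts the double bond at C-2 rather than C-7.
This places the double bond between C-2 and C-3; bromo groups at C-3 and C-9; a methyl group at C-7.
Substituent prefixes are cited in alphabetical order (multiplying prefixes like di-/tri- are ignored for ordering).
Putting it together: 3,9-dibromo-7-methylnon-2-ene.

3,9-dibromo-7-methylnon-2-ene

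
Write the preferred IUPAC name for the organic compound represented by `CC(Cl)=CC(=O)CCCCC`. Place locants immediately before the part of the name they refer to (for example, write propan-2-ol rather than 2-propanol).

2-chloronon-2-en-4-one

The longest carbon chain that includes the carbonyl and the multiple bond has 9 carbons, so the parent hydride is nonane.
The highest-priority functional group is a ketone (C=O on an internal carbon), so the name ends in -one.
A C=C double bond in the chain gives the infix -ene-.
Choose the numbering such that numbering from this end puts the carbonyl group at C-4 rather than C-6.
This places the carbonyl at C-4; the double bond between C-2 and C-3; a chloro group at C-2.
The name is 2-chloronon-2-en-4-one.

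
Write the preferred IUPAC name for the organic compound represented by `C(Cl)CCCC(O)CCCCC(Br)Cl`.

The longest carbon chain that includes the –OH group has 10 carbons, so the parent hydride is decane.
The principal characteristic group is an alcohol (–OH), named with the suffix -ol.
Number the chain so that numbering from this end puts the hydroxyl group at C-5 rather than C-6.
With this numbering: the hydroxyl at C-5; a bromo group at C-10; chloro groups at C-1 and C-10.
Prefixes are listed alphabetically: bromo, chloro.
Assembling the pieces gives 10-bromo-1,10-dichlorodecan-5-ol.

10-bromo-1,10-dichlorodecan-5-ol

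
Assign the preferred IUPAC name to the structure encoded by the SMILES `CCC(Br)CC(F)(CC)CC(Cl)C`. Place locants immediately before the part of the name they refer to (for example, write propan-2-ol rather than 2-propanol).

6-bromo-2-chloro-4-ethyl-4-fluorooctane

The parent chain contains 8 carbons (octane).
Number the chain so that the substituent locant set {2,4,4,6} is lower than {3,5,5,7} at the first point of difference.
This places a bromo group at C-6; a chloro group at C-2; an ethyl group at C-4; a fluoro group at C-4.
Prefixes are listed alphabetically: bromo, chloro, ethyl, fluoro.
Putting it together: 6-bromo-2-chloro-4-ethyl-4-fluorooctane.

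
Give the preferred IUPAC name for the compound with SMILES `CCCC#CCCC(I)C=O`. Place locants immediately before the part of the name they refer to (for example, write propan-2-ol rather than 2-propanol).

2-iodonon-5-ynal

Counting along the main chain through the –CHO group and the multiple bond gives 9 carbons: the parent is nonane.
The highest-priority functional group is an aldehyde (terminal –CHO), so the name ends in -al.
The chain contains a C≡C triple bond, so the unsaturation ending is -yne.
The numbering direction is chosen so that the aldehyde carbon is C-1 by definition.
This places the triple bond between C-5 and C-6; an iodo group at C-2.
Putting it together: 2-iodonon-5-ynal.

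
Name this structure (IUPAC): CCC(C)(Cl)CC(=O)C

4-chloro-4-methylhexan-2-one

Counting along the main chain through the carbonyl gives 6 carbons: the parent is hexane.
The highest-priority functional group is a ketone (C=O on an internal carbon), so the name ends in -one.
Choose the numbering such that numbering from this end puts the carbonyl group at C-2 rather than C-5.
That gives the carbonyl at C-2; a chloro group at C-4; a methyl group at C-4.
Substituent prefixes are cited in alphabetical order (multiplying prefixes like di-/tri- are ignored for ordering).
The name is 4-chloro-4-methylhexan-2-one.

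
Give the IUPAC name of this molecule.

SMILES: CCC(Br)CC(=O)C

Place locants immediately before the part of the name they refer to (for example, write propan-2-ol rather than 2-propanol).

The longest chain bearing the carbonyl is 6 carbons long (hexane).
The highest-priority functional group is a ketone (C=O on an internal carbon), so the name ends in -one.
Number the chain so that numbering from this end puts the carbonyl group at C-2 rather than C-5.
That gives the carbonyl at C-2; a bromo group at C-4.
Putting it together: 4-bromohexan-2-one.

4-bromohexan-2-one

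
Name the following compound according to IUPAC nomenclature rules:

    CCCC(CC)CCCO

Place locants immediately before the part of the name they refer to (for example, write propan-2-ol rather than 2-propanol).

4-ethylheptan-1-ol

Counting along the main chain through the –OH group gives 7 carbons: the parent is heptane.
The principal characteristic group is an alcohol (–OH), named with the suffix -ol.
Number the chain so that numbering from this end puts the hydroxyl group at C-1 rather than C-7.
That gives the hydroxyl at C-1; an ethyl group at C-4.
The name is 4-ethylheptan-1-ol.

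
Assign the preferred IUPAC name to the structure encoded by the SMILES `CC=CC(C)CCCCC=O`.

The longest chain bearing the –CHO group and the multiple bond is 9 carbons long (nonane).
The principal characteristic group is an aldehyde (terminal –CHO), named with the suffix -al.
There is one C=C double bond, indicated by the ending -ene.
Number the chain so that the aldehyde carbon is C-1 by definition.
With this numbering: the double bond between C-7 and C-8; a methyl group at C-6.
Assembling the pieces gives 6-methylnon-7-enal.

6-methylnon-7-enal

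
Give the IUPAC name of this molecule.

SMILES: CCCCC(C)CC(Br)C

The longest carbon chain is 8 atoms: the parent is octane.
Choose the numbering such that the substituent locant set {2,4} is lower than {5,7} at the first point of difference.
This places a bromo group at C-2; a methyl group at C-4.
Substituent prefixes are cited in alphabetical order (multiplying prefixes like di-/tri- are ignored for ordering).
Assembling the pieces gives 2-bromo-4-methyloctane.

2-bromo-4-methyloctane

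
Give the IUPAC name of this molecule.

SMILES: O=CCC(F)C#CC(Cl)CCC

The longest carbon chain that includes the –CHO group and the multiple bond has 9 carbons, so the parent hydride is nonane.
The principal characteristic group is an aldehyde (terminal –CHO), named with the suffix -al.
The chain contains a C≡C triple bond, so the unsaturation ending is -yne.
Number the chain so that the aldehyde carbon is C-1 by definition.
With this numbering: the triple bond between C-4 and C-5; a chloro group at C-6; a fluoro group at C-3.
The substituents are ordered alphabetically, ignoring any di-/tri- multipliers.
Assembling the pieces gives 6-chloro-3-fluoronon-4-ynal.

6-chloro-3-fluoronon-4-ynal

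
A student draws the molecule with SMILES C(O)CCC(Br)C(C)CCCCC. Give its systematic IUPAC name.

Counting along the main chain through the –OH group gives 10 carbons: the parent is decane.
The principal characteristic group is an alcohol (–OH), named with the suffix -ol.
The numbering direction is chosen so that numbering from this end puts the hydroxyl group at C-1 rather than C-10.
That gives the hydroxyl at C-1; a bromo group at C-4; a methyl group at C-5.
Substituent prefixes are cited in alphabetical order (multiplying prefixes like di-/tri- are ignored for ordering).
The name is 4-bromo-5-methyldecan-1-ol.

4-bromo-5-methyldecan-1-ol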